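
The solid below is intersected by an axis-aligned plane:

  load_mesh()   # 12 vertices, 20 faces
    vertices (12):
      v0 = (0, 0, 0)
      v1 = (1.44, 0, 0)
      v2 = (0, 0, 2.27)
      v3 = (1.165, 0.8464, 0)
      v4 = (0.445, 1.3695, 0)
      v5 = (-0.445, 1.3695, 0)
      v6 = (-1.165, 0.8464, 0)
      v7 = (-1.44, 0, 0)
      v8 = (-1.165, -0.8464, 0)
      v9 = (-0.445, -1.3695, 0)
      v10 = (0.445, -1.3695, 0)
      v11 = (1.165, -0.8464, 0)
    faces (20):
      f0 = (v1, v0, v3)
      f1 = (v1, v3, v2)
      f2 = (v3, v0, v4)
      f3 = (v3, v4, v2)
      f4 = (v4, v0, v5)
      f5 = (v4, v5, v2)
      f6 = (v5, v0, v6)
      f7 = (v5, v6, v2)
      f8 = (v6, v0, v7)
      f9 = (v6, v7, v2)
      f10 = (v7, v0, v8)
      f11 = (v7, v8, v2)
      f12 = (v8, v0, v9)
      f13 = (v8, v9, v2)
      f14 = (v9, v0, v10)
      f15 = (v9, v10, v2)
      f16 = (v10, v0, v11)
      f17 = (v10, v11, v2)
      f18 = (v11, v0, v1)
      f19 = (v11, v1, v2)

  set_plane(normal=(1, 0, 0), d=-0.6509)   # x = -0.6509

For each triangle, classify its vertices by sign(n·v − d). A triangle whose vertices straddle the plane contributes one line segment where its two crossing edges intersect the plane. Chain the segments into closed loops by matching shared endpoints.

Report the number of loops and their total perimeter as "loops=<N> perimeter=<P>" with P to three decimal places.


loops=1 perimeter=6.002

Straddling triangles (8 of 20):
  (v5,v0,v6) [++-] → (-0.6509, 0.472894, 0)–(-0.6509, 1.21991, 0)  len=0.7470
  (v5,v6,v2) [+-+] → (-0.6509, 1.21991, 0)–(-0.6509, 0.472894, 1.00172)  len=1.2496
  (v6,v0,v7) [-+-] → (-0.6509, 0.472894, 0)–(-0.6509, 0, 0)  len=0.4729
  (v6,v7,v2) [--+] → (-0.6509, 0, 1.24393)–(-0.6509, 0.472894, 1.00172)  len=0.5313
  (v7,v0,v8) [-+-] → (-0.6509, 0, 0)–(-0.6509, -0.472894, 0)  len=0.4729
  (v7,v8,v2) [--+] → (-0.6509, -0.472894, 1.00172)–(-0.6509, 0, 1.24393)  len=0.5313
  (v8,v0,v9) [-++] → (-0.6509, -0.472894, 0)–(-0.6509, -1.21991, 0)  len=0.7470
  (v8,v9,v2) [-++] → (-0.6509, -1.21991, 0)–(-0.6509, -0.472894, 1.00172)  len=1.2496

Chained into 1 loop(s):
  loop 1: 8 segments, perimeter = 6.0016
Total perimeter = 6.002


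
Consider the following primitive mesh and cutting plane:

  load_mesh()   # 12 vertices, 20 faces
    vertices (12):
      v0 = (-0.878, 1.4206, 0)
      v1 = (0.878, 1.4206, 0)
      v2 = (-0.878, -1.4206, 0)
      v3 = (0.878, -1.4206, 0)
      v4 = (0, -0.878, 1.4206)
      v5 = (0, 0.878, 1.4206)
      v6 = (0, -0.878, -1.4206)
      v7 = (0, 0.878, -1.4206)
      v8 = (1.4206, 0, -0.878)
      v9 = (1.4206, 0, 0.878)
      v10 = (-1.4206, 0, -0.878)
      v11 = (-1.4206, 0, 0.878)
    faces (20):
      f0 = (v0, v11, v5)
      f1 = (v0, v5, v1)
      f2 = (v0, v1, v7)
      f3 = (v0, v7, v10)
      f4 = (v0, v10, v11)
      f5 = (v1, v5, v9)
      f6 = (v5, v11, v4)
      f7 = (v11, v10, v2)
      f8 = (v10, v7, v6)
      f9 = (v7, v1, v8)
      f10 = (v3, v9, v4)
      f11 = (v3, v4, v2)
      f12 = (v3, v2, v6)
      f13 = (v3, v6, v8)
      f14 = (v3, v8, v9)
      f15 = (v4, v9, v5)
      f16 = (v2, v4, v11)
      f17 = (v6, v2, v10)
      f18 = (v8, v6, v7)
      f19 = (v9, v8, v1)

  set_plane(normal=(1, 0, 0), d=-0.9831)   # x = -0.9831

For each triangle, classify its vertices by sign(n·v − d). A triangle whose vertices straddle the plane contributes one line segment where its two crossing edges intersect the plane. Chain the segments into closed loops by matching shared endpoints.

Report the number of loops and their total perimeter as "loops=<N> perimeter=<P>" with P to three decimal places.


Straddling triangles (8 of 20):
  (v0,v11,v5) [+-+] → (-0.9831, 1.14543, 0.170066)–(-0.9831, 0.270396, 1.0451)  len=1.2375
  (v0,v7,v10) [++-] → (-0.9831, 0.270396, -1.0451)–(-0.9831, 1.14543, -0.170066)  len=1.2375
  (v0,v10,v11) [+--] → (-0.9831, 1.14543, -0.170066)–(-0.9831, 1.14543, 0.170066)  len=0.3401
  (v5,v11,v4) [+-+] → (-0.9831, 0.270396, 1.0451)–(-0.9831, -0.270396, 1.0451)  len=0.5408
  (v11,v10,v2) [--+] → (-0.9831, -1.14543, -0.170066)–(-0.9831, -1.14543, 0.170066)  len=0.3401
  (v10,v7,v6) [-++] → (-0.9831, 0.270396, -1.0451)–(-0.9831, -0.270396, -1.0451)  len=0.5408
  (v2,v4,v11) [++-] → (-0.9831, -0.270396, 1.0451)–(-0.9831, -1.14543, 0.170066)  len=1.2375
  (v6,v2,v10) [++-] → (-0.9831, -1.14543, -0.170066)–(-0.9831, -0.270396, -1.0451)  len=1.2375

Chained into 1 loop(s):
  loop 1: 8 segments, perimeter = 6.7118
Total perimeter = 6.712

loops=1 perimeter=6.712


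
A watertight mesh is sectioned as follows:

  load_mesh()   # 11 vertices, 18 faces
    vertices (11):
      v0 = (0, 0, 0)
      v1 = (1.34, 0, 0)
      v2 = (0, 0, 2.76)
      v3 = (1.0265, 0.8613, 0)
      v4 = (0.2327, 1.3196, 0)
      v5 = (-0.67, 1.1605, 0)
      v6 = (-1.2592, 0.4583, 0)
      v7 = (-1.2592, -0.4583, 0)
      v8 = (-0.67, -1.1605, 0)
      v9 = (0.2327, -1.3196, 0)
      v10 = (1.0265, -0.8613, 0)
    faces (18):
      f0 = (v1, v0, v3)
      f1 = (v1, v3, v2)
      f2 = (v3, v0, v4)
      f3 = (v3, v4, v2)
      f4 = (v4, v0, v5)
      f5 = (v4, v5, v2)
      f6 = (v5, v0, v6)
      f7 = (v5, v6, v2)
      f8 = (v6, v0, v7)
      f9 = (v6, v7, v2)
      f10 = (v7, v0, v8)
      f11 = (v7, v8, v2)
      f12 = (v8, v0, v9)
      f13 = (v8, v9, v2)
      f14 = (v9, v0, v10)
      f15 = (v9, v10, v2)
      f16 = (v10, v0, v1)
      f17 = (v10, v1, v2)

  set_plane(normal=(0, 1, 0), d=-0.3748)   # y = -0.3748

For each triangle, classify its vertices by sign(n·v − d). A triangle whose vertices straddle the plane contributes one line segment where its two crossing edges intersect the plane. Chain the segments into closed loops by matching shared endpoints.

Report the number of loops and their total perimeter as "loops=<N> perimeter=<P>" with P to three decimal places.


Straddling triangles (10 of 18):
  (v6,v0,v7) [++-] → (-1.02978, -0.3748, 0)–(-1.2592, -0.3748, 0)  len=0.2294
  (v6,v7,v2) [+-+] → (-1.2592, -0.3748, 0)–(-1.02978, -0.3748, 0.502858)  len=0.5527
  (v7,v0,v8) [-+-] → (-1.02978, -0.3748, 0)–(-0.216386, -0.3748, 0)  len=0.8134
  (v7,v8,v2) [--+] → (-0.216386, -0.3748, 1.86862)–(-1.02978, -0.3748, 0.502858)  len=1.5896
  (v8,v0,v9) [-+-] → (-0.216386, -0.3748, 0)–(0.0660927, -0.3748, 0)  len=0.2825
  (v8,v9,v2) [--+] → (0.0660927, -0.3748, 1.97609)–(-0.216386, -0.3748, 1.86862)  len=0.3022
  (v9,v0,v10) [-+-] → (0.0660927, -0.3748, 0)–(0.446688, -0.3748, 0)  len=0.3806
  (v9,v10,v2) [--+] → (0.446688, -0.3748, 1.55897)–(0.0660927, -0.3748, 1.97609)  len=0.5647
  (v10,v0,v1) [-++] → (0.446688, -0.3748, 0)–(1.20358, -0.3748, 0)  len=0.7569
  (v10,v1,v2) [-++] → (1.20358, -0.3748, 0)–(0.446688, -0.3748, 1.55897)  len=1.7330

Chained into 1 loop(s):
  loop 1: 10 segments, perimeter = 7.2050
Total perimeter = 7.205

loops=1 perimeter=7.205


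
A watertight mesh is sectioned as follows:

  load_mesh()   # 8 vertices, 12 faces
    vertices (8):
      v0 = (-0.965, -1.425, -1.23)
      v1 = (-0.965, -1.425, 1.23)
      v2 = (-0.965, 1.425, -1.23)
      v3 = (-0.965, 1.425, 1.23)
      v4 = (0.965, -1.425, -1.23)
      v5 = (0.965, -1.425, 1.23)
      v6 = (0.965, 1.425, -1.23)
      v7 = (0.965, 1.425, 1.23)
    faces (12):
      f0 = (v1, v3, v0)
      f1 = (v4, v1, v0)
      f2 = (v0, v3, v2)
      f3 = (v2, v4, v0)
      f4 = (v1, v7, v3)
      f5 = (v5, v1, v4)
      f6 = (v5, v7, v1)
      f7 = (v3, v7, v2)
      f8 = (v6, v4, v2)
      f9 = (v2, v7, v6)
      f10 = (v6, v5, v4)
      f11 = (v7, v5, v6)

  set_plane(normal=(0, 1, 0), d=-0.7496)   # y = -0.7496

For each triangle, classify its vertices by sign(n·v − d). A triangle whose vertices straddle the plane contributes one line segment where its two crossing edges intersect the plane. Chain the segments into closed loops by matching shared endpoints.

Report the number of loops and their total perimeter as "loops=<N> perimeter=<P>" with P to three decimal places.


loops=1 perimeter=8.780

Straddling triangles (8 of 12):
  (v1,v3,v0) [-+-] → (-0.965, -0.7496, 1.23)–(-0.965, -0.7496, -0.647023)  len=1.8770
  (v0,v3,v2) [-++] → (-0.965, -0.7496, -0.647023)–(-0.965, -0.7496, -1.23)  len=0.5830
  (v2,v4,v0) [+--] → (0.507624, -0.7496, -1.23)–(-0.965, -0.7496, -1.23)  len=1.4726
  (v1,v7,v3) [-++] → (-0.507624, -0.7496, 1.23)–(-0.965, -0.7496, 1.23)  len=0.4574
  (v5,v7,v1) [-+-] → (0.965, -0.7496, 1.23)–(-0.507624, -0.7496, 1.23)  len=1.4726
  (v6,v4,v2) [+-+] → (0.965, -0.7496, -1.23)–(0.507624, -0.7496, -1.23)  len=0.4574
  (v6,v5,v4) [+--] → (0.965, -0.7496, 0.647023)–(0.965, -0.7496, -1.23)  len=1.8770
  (v7,v5,v6) [+-+] → (0.965, -0.7496, 1.23)–(0.965, -0.7496, 0.647023)  len=0.5830

Chained into 1 loop(s):
  loop 1: 8 segments, perimeter = 8.7800
Total perimeter = 8.780


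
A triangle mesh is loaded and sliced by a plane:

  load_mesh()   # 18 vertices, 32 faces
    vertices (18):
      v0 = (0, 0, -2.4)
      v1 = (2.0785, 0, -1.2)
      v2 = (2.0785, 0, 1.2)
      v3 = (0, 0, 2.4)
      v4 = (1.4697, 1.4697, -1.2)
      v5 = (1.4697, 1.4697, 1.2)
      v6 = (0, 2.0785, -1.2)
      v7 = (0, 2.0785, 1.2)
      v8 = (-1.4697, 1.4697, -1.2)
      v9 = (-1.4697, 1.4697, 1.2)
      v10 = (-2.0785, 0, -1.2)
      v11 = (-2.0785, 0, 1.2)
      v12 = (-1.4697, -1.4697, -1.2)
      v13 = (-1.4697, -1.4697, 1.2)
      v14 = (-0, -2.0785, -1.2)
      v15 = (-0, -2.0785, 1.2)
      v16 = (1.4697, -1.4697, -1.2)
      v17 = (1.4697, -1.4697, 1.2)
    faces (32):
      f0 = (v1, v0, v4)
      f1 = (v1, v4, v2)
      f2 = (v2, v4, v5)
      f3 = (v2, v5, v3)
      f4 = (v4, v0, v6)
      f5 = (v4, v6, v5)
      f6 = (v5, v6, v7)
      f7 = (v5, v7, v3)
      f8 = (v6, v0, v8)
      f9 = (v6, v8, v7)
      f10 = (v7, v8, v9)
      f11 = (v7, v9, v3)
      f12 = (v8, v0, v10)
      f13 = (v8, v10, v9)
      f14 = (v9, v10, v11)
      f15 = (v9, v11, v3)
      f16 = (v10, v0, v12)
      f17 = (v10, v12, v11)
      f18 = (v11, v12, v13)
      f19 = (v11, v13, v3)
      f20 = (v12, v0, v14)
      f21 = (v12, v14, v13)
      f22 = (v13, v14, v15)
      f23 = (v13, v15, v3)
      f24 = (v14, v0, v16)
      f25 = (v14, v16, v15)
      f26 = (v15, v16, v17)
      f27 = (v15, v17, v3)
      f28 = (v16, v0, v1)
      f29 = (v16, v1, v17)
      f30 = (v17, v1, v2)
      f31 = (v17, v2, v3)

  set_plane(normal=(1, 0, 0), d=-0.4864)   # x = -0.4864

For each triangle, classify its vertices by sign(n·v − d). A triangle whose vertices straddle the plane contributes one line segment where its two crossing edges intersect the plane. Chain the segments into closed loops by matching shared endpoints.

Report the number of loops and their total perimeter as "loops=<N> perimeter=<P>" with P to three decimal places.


loops=1 perimeter=13.223

Straddling triangles (12 of 32):
  (v6,v0,v8) [++-] → (-0.4864, 0.4864, -2.00286)–(-0.4864, 1.87702, -1.2)  len=1.6057
  (v6,v8,v7) [+-+] → (-0.4864, 1.87702, -1.2)–(-0.4864, 1.87702, 0.405715)  len=1.6057
  (v7,v8,v9) [+--] → (-0.4864, 1.87702, 0.405715)–(-0.4864, 1.87702, 1.2)  len=0.7943
  (v7,v9,v3) [+-+] → (-0.4864, 1.87702, 1.2)–(-0.4864, 0.4864, 2.00286)  len=1.6057
  (v8,v0,v10) [-+-] → (-0.4864, 0.4864, -2.00286)–(-0.4864, 0, -2.11918)  len=0.5001
  (v9,v11,v3) [--+] → (-0.4864, 0, 2.11918)–(-0.4864, 0.4864, 2.00286)  len=0.5001
  (v10,v0,v12) [-+-] → (-0.4864, 0, -2.11918)–(-0.4864, -0.4864, -2.00286)  len=0.5001
  (v11,v13,v3) [--+] → (-0.4864, -0.4864, 2.00286)–(-0.4864, 0, 2.11918)  len=0.5001
  (v12,v0,v14) [-++] → (-0.4864, -0.4864, -2.00286)–(-0.4864, -1.87702, -1.2)  len=1.6057
  (v12,v14,v13) [-+-] → (-0.4864, -1.87702, -1.2)–(-0.4864, -1.87702, -0.405715)  len=0.7943
  (v13,v14,v15) [-++] → (-0.4864, -1.87702, -0.405715)–(-0.4864, -1.87702, 1.2)  len=1.6057
  (v13,v15,v3) [-++] → (-0.4864, -1.87702, 1.2)–(-0.4864, -0.4864, 2.00286)  len=1.6057

Chained into 1 loop(s):
  loop 1: 12 segments, perimeter = 13.2234
Total perimeter = 13.223


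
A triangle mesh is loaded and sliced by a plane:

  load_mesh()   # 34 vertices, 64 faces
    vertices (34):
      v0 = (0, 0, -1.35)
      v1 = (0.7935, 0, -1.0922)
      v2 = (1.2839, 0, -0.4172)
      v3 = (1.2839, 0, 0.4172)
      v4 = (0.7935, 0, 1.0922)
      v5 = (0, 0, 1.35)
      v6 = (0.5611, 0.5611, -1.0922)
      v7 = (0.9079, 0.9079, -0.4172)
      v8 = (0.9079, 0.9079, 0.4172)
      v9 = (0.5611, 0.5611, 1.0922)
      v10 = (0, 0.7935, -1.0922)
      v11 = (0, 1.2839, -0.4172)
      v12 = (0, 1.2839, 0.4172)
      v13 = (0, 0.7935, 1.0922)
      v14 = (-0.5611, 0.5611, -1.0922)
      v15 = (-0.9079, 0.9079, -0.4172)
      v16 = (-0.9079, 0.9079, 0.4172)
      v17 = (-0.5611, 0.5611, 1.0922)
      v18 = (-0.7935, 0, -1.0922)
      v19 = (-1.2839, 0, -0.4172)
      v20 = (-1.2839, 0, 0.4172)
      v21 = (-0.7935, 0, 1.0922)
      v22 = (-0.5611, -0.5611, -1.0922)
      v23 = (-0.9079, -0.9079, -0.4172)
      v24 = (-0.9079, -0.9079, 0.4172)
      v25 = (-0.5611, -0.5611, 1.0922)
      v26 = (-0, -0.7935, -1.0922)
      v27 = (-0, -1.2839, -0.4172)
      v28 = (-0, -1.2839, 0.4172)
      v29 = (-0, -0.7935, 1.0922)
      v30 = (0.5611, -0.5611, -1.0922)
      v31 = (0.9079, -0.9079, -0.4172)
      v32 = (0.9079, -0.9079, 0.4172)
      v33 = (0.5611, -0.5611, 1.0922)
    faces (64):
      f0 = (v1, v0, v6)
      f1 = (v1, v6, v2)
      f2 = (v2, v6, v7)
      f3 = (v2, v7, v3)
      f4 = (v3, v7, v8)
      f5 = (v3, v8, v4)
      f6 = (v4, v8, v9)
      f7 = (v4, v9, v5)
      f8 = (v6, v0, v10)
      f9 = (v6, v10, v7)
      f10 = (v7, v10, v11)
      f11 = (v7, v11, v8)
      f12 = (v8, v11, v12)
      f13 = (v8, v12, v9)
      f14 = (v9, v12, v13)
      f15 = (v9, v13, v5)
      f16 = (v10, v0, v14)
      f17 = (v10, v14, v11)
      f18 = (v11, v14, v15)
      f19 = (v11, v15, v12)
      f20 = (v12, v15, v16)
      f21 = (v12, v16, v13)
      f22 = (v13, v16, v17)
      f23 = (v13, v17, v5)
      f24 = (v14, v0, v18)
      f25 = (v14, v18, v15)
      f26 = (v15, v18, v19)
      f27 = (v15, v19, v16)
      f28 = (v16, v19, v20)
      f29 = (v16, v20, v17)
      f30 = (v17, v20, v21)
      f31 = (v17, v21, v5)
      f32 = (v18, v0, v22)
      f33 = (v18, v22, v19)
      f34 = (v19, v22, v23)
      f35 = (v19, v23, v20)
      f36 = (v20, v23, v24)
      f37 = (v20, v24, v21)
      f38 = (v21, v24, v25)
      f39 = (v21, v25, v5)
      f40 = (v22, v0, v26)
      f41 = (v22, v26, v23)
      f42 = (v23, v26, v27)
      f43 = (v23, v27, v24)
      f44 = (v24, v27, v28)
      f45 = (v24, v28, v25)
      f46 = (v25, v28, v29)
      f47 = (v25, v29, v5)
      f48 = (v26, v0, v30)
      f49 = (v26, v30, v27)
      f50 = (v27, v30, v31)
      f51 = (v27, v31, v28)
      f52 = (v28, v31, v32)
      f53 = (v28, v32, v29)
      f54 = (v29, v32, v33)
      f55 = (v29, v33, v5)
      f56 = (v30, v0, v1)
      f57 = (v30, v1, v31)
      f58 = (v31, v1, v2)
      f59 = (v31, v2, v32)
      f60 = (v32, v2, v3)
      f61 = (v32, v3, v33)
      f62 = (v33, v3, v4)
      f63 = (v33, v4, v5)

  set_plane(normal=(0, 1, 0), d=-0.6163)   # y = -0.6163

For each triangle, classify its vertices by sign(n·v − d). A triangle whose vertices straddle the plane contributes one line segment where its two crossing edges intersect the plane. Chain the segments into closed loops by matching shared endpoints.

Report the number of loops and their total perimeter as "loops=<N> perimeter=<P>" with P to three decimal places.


loops=1 perimeter=7.070

Straddling triangles (20 of 64):
  (v19,v22,v23) [++-] → (-0.6163, -0.6163, -0.984761)–(-1.02866, -0.6163, -0.4172)  len=0.7015
  (v19,v23,v20) [+-+] → (-1.02866, -0.6163, -0.4172)–(-1.02866, -0.6163, -0.149207)  len=0.2680
  (v20,v23,v24) [+--] → (-1.02866, -0.6163, -0.149207)–(-1.02866, -0.6163, 0.4172)  len=0.5664
  (v20,v24,v21) [+-+] → (-1.02866, -0.6163, 0.4172)–(-0.871157, -0.6163, 0.633997)  len=0.2680
  (v21,v24,v25) [+-+] → (-0.871157, -0.6163, 0.633997)–(-0.6163, -0.6163, 0.984761)  len=0.4336
  (v22,v0,v26) [++-] → (0, -0.6163, -1.14977)–(-0.427827, -0.6163, -1.0922)  len=0.4317
  (v22,v26,v23) [+--] → (-0.427827, -0.6163, -1.0922)–(-0.6163, -0.6163, -0.984761)  len=0.2169
  (v24,v28,v25) [--+] → (-0.518249, -0.6163, 1.04065)–(-0.6163, -0.6163, 0.984761)  len=0.1129
  (v25,v28,v29) [+--] → (-0.518249, -0.6163, 1.04065)–(-0.427827, -0.6163, 1.0922)  len=0.1041
  (v25,v29,v5) [+-+] → (-0.427827, -0.6163, 1.0922)–(0, -0.6163, 1.14977)  len=0.4317
  (v26,v0,v30) [-++] → (0, -0.6163, -1.14977)–(0.427827, -0.6163, -1.0922)  len=0.4317
  (v26,v30,v27) [-+-] → (0.427827, -0.6163, -1.0922)–(0.518249, -0.6163, -1.04065)  len=0.1041
  (v27,v30,v31) [-+-] → (0.518249, -0.6163, -1.04065)–(0.6163, -0.6163, -0.984761)  len=0.1129
  (v29,v32,v33) [--+] → (0.6163, -0.6163, 0.984761)–(0.427827, -0.6163, 1.0922)  len=0.2169
  (v29,v33,v5) [-++] → (0.427827, -0.6163, 1.0922)–(0, -0.6163, 1.14977)  len=0.4317
  (v30,v1,v31) [++-] → (0.871157, -0.6163, -0.633997)–(0.6163, -0.6163, -0.984761)  len=0.4336
  (v31,v1,v2) [-++] → (0.871157, -0.6163, -0.633997)–(1.02866, -0.6163, -0.4172)  len=0.2680
  (v31,v2,v32) [-+-] → (1.02866, -0.6163, -0.4172)–(1.02866, -0.6163, 0.149207)  len=0.5664
  (v32,v2,v3) [-++] → (1.02866, -0.6163, 0.149207)–(1.02866, -0.6163, 0.4172)  len=0.2680
  (v32,v3,v33) [-++] → (1.02866, -0.6163, 0.4172)–(0.6163, -0.6163, 0.984761)  len=0.7015

Chained into 1 loop(s):
  loop 1: 20 segments, perimeter = 7.0695
Total perimeter = 7.070


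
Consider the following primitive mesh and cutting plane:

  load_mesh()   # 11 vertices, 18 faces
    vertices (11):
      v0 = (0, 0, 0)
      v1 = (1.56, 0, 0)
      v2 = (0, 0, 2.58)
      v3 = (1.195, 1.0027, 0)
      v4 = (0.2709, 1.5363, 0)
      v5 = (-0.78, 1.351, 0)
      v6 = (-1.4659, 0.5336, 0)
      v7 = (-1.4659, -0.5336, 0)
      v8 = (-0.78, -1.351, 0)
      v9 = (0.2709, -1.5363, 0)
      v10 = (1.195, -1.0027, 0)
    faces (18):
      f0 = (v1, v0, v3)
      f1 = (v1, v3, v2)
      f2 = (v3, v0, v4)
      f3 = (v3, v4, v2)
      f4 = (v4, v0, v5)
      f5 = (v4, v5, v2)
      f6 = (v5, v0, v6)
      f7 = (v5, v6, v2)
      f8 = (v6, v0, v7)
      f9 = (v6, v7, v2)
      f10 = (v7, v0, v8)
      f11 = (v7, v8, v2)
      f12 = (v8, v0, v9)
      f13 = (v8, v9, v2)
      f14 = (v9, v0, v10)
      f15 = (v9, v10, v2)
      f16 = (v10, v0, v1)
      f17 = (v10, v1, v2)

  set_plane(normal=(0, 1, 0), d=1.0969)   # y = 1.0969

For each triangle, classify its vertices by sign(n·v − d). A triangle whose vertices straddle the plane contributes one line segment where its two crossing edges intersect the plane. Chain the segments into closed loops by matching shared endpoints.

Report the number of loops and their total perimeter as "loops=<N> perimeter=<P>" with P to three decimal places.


loops=1 perimeter=4.611

Straddling triangles (6 of 18):
  (v3,v0,v4) [--+] → (0.193419, 1.0969, 0)–(1.03186, 1.0969, 0)  len=0.8384
  (v3,v4,v2) [-+-] → (1.03186, 1.0969, 0)–(0.193419, 1.0969, 0.737911)  len=1.1169
  (v4,v0,v5) [+-+] → (0.193419, 1.0969, 0)–(-0.633295, 1.0969, 0)  len=0.8267
  (v4,v5,v2) [++-] → (-0.633295, 1.0969, 0.485254)–(0.193419, 1.0969, 0.737911)  len=0.8645
  (v5,v0,v6) [+--] → (-0.633295, 1.0969, 0)–(-0.993221, 1.0969, 0)  len=0.3599
  (v5,v6,v2) [+--] → (-0.993221, 1.0969, 0)–(-0.633295, 1.0969, 0.485254)  len=0.6042

Chained into 1 loop(s):
  loop 1: 6 segments, perimeter = 4.6106
Total perimeter = 4.611


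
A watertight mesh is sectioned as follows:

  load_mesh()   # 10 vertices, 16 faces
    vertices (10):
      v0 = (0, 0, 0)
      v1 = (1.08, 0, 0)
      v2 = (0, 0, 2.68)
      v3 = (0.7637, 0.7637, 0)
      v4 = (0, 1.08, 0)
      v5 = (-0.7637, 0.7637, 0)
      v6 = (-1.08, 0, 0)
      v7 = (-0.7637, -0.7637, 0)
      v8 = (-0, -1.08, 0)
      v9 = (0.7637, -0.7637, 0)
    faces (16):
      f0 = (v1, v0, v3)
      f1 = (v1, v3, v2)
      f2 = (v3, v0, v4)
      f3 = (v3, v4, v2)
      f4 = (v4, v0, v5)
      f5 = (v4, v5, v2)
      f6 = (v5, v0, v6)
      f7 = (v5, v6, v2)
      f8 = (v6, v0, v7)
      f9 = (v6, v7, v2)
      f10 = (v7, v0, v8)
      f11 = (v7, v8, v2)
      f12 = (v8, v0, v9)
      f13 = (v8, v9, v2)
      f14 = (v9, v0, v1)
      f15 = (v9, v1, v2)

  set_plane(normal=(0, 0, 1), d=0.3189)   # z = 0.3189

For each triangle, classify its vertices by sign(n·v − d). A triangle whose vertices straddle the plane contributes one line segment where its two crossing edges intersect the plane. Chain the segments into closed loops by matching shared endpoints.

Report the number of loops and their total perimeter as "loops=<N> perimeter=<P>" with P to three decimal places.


Straddling triangles (8 of 16):
  (v1,v3,v2) [--+] → (0.672825, 0.672825, 0.3189)–(0.951488, 0, 0.3189)  len=0.7282
  (v3,v4,v2) [--+] → (0, 0.951488, 0.3189)–(0.672825, 0.672825, 0.3189)  len=0.7282
  (v4,v5,v2) [--+] → (-0.672825, 0.672825, 0.3189)–(0, 0.951488, 0.3189)  len=0.7282
  (v5,v6,v2) [--+] → (-0.951488, 0, 0.3189)–(-0.672825, 0.672825, 0.3189)  len=0.7282
  (v6,v7,v2) [--+] → (-0.672825, -0.672825, 0.3189)–(-0.951488, 0, 0.3189)  len=0.7282
  (v7,v8,v2) [--+] → (0, -0.951488, 0.3189)–(-0.672825, -0.672825, 0.3189)  len=0.7282
  (v8,v9,v2) [--+] → (0.672825, -0.672825, 0.3189)–(0, -0.951488, 0.3189)  len=0.7282
  (v9,v1,v2) [--+] → (0.951488, 0, 0.3189)–(0.672825, -0.672825, 0.3189)  len=0.7282

Chained into 1 loop(s):
  loop 1: 8 segments, perimeter = 5.8260
Total perimeter = 5.826

loops=1 perimeter=5.826


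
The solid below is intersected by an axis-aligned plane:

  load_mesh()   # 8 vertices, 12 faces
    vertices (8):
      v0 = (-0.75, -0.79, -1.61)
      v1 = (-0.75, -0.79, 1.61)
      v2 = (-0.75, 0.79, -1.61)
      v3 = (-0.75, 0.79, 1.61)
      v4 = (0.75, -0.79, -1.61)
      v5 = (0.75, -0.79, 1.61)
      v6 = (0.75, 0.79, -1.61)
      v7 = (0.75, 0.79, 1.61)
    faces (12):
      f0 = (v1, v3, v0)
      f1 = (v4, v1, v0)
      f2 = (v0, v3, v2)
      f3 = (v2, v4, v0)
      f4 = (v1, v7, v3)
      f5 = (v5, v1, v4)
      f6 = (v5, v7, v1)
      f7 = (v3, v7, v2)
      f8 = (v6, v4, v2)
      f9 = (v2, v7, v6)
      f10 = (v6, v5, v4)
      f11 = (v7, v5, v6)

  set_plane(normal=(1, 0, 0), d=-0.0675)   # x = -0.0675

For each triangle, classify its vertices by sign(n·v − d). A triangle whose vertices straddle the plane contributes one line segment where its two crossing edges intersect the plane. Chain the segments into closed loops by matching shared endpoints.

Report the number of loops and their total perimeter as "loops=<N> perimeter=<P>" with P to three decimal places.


Straddling triangles (8 of 12):
  (v4,v1,v0) [+--] → (-0.0675, -0.79, 0.1449)–(-0.0675, -0.79, -1.61)  len=1.7549
  (v2,v4,v0) [-+-] → (-0.0675, 0.0711, -1.61)–(-0.0675, -0.79, -1.61)  len=0.8611
  (v1,v7,v3) [-+-] → (-0.0675, -0.0711, 1.61)–(-0.0675, 0.79, 1.61)  len=0.8611
  (v5,v1,v4) [+-+] → (-0.0675, -0.79, 1.61)–(-0.0675, -0.79, 0.1449)  len=1.4651
  (v5,v7,v1) [++-] → (-0.0675, -0.0711, 1.61)–(-0.0675, -0.79, 1.61)  len=0.7189
  (v3,v7,v2) [-+-] → (-0.0675, 0.79, 1.61)–(-0.0675, 0.79, -0.1449)  len=1.7549
  (v6,v4,v2) [++-] → (-0.0675, 0.0711, -1.61)–(-0.0675, 0.79, -1.61)  len=0.7189
  (v2,v7,v6) [-++] → (-0.0675, 0.79, -0.1449)–(-0.0675, 0.79, -1.61)  len=1.4651

Chained into 1 loop(s):
  loop 1: 8 segments, perimeter = 9.6000
Total perimeter = 9.600

loops=1 perimeter=9.600


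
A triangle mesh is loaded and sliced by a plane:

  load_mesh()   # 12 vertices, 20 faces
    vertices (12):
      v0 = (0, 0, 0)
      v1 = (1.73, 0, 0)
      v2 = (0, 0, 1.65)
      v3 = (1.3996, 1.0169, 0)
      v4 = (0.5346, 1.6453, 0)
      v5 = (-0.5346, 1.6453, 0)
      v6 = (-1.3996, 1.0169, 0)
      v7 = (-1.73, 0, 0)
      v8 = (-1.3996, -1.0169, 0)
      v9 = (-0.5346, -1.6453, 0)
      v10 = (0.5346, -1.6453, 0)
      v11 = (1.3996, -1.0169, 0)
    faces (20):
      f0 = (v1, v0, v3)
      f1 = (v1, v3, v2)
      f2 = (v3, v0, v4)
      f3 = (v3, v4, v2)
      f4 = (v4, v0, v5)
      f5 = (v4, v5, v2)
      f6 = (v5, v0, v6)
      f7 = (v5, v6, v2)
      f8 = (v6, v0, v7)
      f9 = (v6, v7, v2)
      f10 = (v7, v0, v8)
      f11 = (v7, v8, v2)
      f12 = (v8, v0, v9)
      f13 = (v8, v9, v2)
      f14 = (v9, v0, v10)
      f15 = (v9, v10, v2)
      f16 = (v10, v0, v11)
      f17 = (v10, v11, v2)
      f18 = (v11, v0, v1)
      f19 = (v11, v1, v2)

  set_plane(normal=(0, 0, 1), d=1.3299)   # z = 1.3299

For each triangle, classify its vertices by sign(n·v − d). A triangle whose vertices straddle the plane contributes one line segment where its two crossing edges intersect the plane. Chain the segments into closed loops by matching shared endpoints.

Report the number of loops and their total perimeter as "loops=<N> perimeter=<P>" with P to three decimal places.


Straddling triangles (10 of 20):
  (v1,v3,v2) [--+] → (0.271522, 0.197279, 1.3299)–(0.33562, 0, 1.3299)  len=0.2074
  (v3,v4,v2) [--+] → (0.103712, 0.319188, 1.3299)–(0.271522, 0.197279, 1.3299)  len=0.2074
  (v4,v5,v2) [--+] → (-0.103712, 0.319188, 1.3299)–(0.103712, 0.319188, 1.3299)  len=0.2074
  (v5,v6,v2) [--+] → (-0.271522, 0.197279, 1.3299)–(-0.103712, 0.319188, 1.3299)  len=0.2074
  (v6,v7,v2) [--+] → (-0.33562, 0, 1.3299)–(-0.271522, 0.197279, 1.3299)  len=0.2074
  (v7,v8,v2) [--+] → (-0.271522, -0.197279, 1.3299)–(-0.33562, 0, 1.3299)  len=0.2074
  (v8,v9,v2) [--+] → (-0.103712, -0.319188, 1.3299)–(-0.271522, -0.197279, 1.3299)  len=0.2074
  (v9,v10,v2) [--+] → (0.103712, -0.319188, 1.3299)–(-0.103712, -0.319188, 1.3299)  len=0.2074
  (v10,v11,v2) [--+] → (0.271522, -0.197279, 1.3299)–(0.103712, -0.319188, 1.3299)  len=0.2074
  (v11,v1,v2) [--+] → (0.33562, 0, 1.3299)–(0.271522, -0.197279, 1.3299)  len=0.2074

Chained into 1 loop(s):
  loop 1: 10 segments, perimeter = 2.0742
Total perimeter = 2.074

loops=1 perimeter=2.074


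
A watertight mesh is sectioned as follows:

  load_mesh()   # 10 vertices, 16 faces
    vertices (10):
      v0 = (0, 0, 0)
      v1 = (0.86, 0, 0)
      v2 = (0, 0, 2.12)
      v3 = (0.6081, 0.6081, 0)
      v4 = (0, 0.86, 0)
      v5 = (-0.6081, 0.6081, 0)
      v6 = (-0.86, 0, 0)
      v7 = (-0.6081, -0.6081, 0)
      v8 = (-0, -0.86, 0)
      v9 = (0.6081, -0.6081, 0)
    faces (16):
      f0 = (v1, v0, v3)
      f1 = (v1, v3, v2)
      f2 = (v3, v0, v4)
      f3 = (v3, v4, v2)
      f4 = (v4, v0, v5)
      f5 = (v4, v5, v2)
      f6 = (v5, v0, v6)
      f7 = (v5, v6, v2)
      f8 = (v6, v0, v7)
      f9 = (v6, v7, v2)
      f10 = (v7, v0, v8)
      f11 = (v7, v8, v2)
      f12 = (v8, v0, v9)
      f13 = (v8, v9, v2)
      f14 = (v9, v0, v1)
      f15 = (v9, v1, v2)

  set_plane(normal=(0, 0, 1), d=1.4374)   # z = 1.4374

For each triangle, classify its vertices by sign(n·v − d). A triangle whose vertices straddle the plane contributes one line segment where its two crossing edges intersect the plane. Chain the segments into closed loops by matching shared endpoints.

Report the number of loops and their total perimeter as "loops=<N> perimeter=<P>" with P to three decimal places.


Straddling triangles (8 of 16):
  (v1,v3,v2) [--+] → (0.195797, 0.195797, 1.4374)–(0.276904, 0, 1.4374)  len=0.2119
  (v3,v4,v2) [--+] → (0, 0.276904, 1.4374)–(0.195797, 0.195797, 1.4374)  len=0.2119
  (v4,v5,v2) [--+] → (-0.195797, 0.195797, 1.4374)–(0, 0.276904, 1.4374)  len=0.2119
  (v5,v6,v2) [--+] → (-0.276904, 0, 1.4374)–(-0.195797, 0.195797, 1.4374)  len=0.2119
  (v6,v7,v2) [--+] → (-0.195797, -0.195797, 1.4374)–(-0.276904, 0, 1.4374)  len=0.2119
  (v7,v8,v2) [--+] → (0, -0.276904, 1.4374)–(-0.195797, -0.195797, 1.4374)  len=0.2119
  (v8,v9,v2) [--+] → (0.195797, -0.195797, 1.4374)–(0, -0.276904, 1.4374)  len=0.2119
  (v9,v1,v2) [--+] → (0.276904, 0, 1.4374)–(0.195797, -0.195797, 1.4374)  len=0.2119

Chained into 1 loop(s):
  loop 1: 8 segments, perimeter = 1.6954
Total perimeter = 1.695

loops=1 perimeter=1.695


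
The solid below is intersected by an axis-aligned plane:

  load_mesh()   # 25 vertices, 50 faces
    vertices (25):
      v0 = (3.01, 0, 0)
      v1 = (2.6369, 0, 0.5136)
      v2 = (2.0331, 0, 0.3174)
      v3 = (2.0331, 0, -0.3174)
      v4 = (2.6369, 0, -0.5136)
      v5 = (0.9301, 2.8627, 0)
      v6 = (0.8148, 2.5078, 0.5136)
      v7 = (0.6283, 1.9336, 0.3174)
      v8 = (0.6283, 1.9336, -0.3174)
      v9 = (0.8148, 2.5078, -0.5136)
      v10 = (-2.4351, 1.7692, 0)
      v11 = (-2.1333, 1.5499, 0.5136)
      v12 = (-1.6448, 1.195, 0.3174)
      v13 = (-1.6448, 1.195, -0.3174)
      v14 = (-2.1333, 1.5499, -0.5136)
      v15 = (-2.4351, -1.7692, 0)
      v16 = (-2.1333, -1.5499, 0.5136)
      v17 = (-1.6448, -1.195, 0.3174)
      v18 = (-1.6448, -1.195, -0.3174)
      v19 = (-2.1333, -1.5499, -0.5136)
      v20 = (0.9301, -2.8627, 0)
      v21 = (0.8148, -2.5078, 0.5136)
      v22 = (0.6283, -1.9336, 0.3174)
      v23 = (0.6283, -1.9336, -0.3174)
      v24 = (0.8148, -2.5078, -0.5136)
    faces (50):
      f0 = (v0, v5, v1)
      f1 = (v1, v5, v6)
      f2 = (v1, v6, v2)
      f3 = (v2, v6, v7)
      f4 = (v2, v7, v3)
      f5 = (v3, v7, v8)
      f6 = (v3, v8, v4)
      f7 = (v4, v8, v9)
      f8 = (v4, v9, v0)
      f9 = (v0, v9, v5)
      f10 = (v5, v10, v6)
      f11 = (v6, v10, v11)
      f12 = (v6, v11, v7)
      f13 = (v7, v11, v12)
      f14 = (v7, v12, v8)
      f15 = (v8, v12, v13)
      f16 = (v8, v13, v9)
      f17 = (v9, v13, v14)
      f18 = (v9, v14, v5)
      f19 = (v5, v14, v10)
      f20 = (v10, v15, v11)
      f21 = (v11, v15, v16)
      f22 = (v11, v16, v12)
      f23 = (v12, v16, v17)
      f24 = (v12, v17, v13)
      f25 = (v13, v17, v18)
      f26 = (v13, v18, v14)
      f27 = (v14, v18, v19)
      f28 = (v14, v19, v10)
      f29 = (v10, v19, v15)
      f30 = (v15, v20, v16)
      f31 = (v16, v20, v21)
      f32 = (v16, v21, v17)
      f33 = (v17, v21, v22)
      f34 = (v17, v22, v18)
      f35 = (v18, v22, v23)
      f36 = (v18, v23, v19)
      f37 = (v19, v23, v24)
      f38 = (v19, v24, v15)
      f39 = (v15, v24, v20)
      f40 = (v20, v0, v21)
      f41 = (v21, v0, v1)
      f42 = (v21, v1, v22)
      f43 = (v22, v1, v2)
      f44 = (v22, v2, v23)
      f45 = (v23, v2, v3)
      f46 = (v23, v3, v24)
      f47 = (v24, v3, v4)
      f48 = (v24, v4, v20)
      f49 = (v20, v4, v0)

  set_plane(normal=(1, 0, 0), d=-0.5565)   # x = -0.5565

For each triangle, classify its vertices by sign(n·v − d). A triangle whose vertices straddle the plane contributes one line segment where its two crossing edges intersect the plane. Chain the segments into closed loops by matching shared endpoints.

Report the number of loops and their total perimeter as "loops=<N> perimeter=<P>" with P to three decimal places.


Straddling triangles (20 of 50):
  (v5,v10,v6) [+-+] → (-0.5565, 2.37964, 0)–(-0.5565, 2.19615, 0.296886)  len=0.3490
  (v6,v10,v11) [+--] → (-0.5565, 2.19615, 0.296886)–(-0.5565, 2.06224, 0.5136)  len=0.2547
  (v6,v11,v7) [+-+] → (-0.5565, 2.06224, 0.5136)–(-0.5565, 1.76898, 0.401575)  len=0.3139
  (v7,v11,v12) [+--] → (-0.5565, 1.76898, 0.401575)–(-0.5565, 1.54862, 0.3174)  len=0.2359
  (v7,v12,v8) [+-+] → (-0.5565, 1.54862, 0.3174)–(-0.5565, 1.54862, 0.0134746)  len=0.3039
  (v8,v12,v13) [+--] → (-0.5565, 1.54862, 0.0134746)–(-0.5565, 1.54862, -0.3174)  len=0.3309
  (v8,v13,v9) [+-+] → (-0.5565, 1.54862, -0.3174)–(-0.5565, 1.77588, -0.404213)  len=0.2433
  (v9,v13,v14) [+--] → (-0.5565, 1.77588, -0.404213)–(-0.5565, 2.06224, -0.5136)  len=0.3065
  (v9,v14,v5) [+-+] → (-0.5565, 2.06224, -0.5136)–(-0.5565, 2.22563, -0.249239)  len=0.3108
  (v5,v14,v10) [+--] → (-0.5565, 2.22563, -0.249239)–(-0.5565, 2.37964, 0)  len=0.2930
  (v15,v20,v16) [-+-] → (-0.5565, -2.37964, 0)–(-0.5565, -2.22563, 0.249239)  len=0.2930
  (v16,v20,v21) [-++] → (-0.5565, -2.22563, 0.249239)–(-0.5565, -2.06224, 0.5136)  len=0.3108
  (v16,v21,v17) [-+-] → (-0.5565, -2.06224, 0.5136)–(-0.5565, -1.77588, 0.404213)  len=0.3065
  (v17,v21,v22) [-++] → (-0.5565, -1.77588, 0.404213)–(-0.5565, -1.54862, 0.3174)  len=0.2433
  (v17,v22,v18) [-+-] → (-0.5565, -1.54862, 0.3174)–(-0.5565, -1.54862, -0.0134746)  len=0.3309
  (v18,v22,v23) [-++] → (-0.5565, -1.54862, -0.0134746)–(-0.5565, -1.54862, -0.3174)  len=0.3039
  (v18,v23,v19) [-+-] → (-0.5565, -1.54862, -0.3174)–(-0.5565, -1.76898, -0.401575)  len=0.2359
  (v19,v23,v24) [-++] → (-0.5565, -1.76898, -0.401575)–(-0.5565, -2.06224, -0.5136)  len=0.3139
  (v19,v24,v15) [-+-] → (-0.5565, -2.06224, -0.5136)–(-0.5565, -2.19615, -0.296886)  len=0.2547
  (v15,v24,v20) [-++] → (-0.5565, -2.19615, -0.296886)–(-0.5565, -2.37964, 0)  len=0.3490

Chained into 2 loop(s):
  loop 1: 10 segments, perimeter = 2.9420
  loop 2: 10 segments, perimeter = 2.9420
Total perimeter = 5.884

loops=2 perimeter=5.884


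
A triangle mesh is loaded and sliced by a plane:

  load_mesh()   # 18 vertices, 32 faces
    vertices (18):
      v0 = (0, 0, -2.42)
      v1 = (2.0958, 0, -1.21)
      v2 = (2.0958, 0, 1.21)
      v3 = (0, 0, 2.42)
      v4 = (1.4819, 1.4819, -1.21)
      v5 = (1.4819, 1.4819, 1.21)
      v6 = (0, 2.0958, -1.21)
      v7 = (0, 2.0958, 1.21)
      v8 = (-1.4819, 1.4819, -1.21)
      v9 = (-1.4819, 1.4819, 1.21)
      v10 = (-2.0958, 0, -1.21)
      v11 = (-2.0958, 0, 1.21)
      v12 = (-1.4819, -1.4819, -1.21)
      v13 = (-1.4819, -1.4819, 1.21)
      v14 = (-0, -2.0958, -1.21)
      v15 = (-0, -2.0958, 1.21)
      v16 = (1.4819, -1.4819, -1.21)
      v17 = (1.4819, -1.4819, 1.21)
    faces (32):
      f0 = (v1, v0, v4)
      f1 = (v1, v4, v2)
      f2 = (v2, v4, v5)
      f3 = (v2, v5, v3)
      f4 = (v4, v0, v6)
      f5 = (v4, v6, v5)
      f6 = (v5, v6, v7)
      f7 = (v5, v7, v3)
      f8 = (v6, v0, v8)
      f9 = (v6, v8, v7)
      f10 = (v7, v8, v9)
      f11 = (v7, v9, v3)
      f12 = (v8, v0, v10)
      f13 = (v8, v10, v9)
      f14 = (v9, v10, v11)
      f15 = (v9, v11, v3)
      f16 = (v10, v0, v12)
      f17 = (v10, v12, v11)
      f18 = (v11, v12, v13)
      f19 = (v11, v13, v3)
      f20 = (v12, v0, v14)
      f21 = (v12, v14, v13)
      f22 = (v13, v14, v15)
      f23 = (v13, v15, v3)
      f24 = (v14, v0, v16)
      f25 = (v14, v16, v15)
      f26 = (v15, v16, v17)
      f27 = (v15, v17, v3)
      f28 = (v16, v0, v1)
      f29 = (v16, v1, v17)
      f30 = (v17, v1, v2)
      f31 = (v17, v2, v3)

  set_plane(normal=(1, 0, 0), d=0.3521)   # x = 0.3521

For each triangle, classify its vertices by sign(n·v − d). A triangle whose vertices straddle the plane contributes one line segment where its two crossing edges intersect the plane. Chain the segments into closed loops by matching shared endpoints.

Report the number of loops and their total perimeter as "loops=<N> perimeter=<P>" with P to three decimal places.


Straddling triangles (12 of 32):
  (v1,v0,v4) [+-+] → (0.3521, 0, -2.21672)–(0.3521, 0.3521, -2.1325)  len=0.3620
  (v2,v5,v3) [++-] → (0.3521, 0.3521, 2.1325)–(0.3521, 0, 2.21672)  len=0.3620
  (v4,v0,v6) [+--] → (0.3521, 0.3521, -2.1325)–(0.3521, 1.94994, -1.21)  len=1.8450
  (v4,v6,v5) [+-+] → (0.3521, 1.94994, -1.21)–(0.3521, 1.94994, -0.635007)  len=0.5750
  (v5,v6,v7) [+--] → (0.3521, 1.94994, -0.635007)–(0.3521, 1.94994, 1.21)  len=1.8450
  (v5,v7,v3) [+--] → (0.3521, 1.94994, 1.21)–(0.3521, 0.3521, 2.1325)  len=1.8450
  (v14,v0,v16) [--+] → (0.3521, -0.3521, -2.1325)–(0.3521, -1.94994, -1.21)  len=1.8450
  (v14,v16,v15) [-+-] → (0.3521, -1.94994, -1.21)–(0.3521, -1.94994, 0.635007)  len=1.8450
  (v15,v16,v17) [-++] → (0.3521, -1.94994, 0.635007)–(0.3521, -1.94994, 1.21)  len=0.5750
  (v15,v17,v3) [-+-] → (0.3521, -1.94994, 1.21)–(0.3521, -0.3521, 2.1325)  len=1.8450
  (v16,v0,v1) [+-+] → (0.3521, -0.3521, -2.1325)–(0.3521, 0, -2.21672)  len=0.3620
  (v17,v2,v3) [++-] → (0.3521, 0, 2.21672)–(0.3521, -0.3521, 2.1325)  len=0.3620

Chained into 1 loop(s):
  loop 1: 12 segments, perimeter = 13.6682
Total perimeter = 13.668

loops=1 perimeter=13.668


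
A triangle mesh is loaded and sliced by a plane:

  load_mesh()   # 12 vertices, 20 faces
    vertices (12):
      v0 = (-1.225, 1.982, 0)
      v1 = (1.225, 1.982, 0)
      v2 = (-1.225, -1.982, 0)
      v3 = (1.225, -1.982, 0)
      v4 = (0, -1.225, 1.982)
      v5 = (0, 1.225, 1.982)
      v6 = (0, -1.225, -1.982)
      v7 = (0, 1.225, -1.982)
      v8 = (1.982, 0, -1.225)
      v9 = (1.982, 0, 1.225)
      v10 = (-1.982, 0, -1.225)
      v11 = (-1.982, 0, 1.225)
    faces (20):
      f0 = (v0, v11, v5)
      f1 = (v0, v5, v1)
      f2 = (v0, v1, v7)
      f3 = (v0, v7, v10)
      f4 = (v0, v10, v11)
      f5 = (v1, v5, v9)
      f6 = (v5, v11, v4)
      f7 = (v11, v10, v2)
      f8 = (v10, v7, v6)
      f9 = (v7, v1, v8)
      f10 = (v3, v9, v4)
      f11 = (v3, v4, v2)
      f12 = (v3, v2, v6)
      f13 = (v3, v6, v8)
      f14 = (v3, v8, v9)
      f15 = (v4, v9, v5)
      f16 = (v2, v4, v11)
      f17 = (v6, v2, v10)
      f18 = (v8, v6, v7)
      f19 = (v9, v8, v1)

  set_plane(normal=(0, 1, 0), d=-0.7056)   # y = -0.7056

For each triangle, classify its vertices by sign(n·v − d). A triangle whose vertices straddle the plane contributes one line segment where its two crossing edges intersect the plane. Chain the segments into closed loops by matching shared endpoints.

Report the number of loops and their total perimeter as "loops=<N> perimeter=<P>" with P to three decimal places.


Straddling triangles (10 of 20):
  (v5,v11,v4) [++-] → (-0.840368, -0.7056, 1.66103)–(0, -0.7056, 1.982)  len=0.8996
  (v11,v10,v2) [++-] → (-1.7125, -0.7056, -0.788895)–(-1.7125, -0.7056, 0.788895)  len=1.5778
  (v10,v7,v6) [++-] → (0, -0.7056, -1.982)–(-0.840368, -0.7056, -1.66103)  len=0.8996
  (v3,v9,v4) [-+-] → (1.7125, -0.7056, 0.788895)–(0.840368, -0.7056, 1.66103)  len=1.2334
  (v3,v6,v8) [--+] → (0.840368, -0.7056, -1.66103)–(1.7125, -0.7056, -0.788895)  len=1.2334
  (v3,v8,v9) [-++] → (1.7125, -0.7056, -0.788895)–(1.7125, -0.7056, 0.788895)  len=1.5778
  (v4,v9,v5) [-++] → (0.840368, -0.7056, 1.66103)–(0, -0.7056, 1.982)  len=0.8996
  (v2,v4,v11) [--+] → (-0.840368, -0.7056, 1.66103)–(-1.7125, -0.7056, 0.788895)  len=1.2334
  (v6,v2,v10) [--+] → (-1.7125, -0.7056, -0.788895)–(-0.840368, -0.7056, -1.66103)  len=1.2334
  (v8,v6,v7) [+-+] → (0.840368, -0.7056, -1.66103)–(0, -0.7056, -1.982)  len=0.8996

Chained into 1 loop(s):
  loop 1: 10 segments, perimeter = 11.6874
Total perimeter = 11.687

loops=1 perimeter=11.687


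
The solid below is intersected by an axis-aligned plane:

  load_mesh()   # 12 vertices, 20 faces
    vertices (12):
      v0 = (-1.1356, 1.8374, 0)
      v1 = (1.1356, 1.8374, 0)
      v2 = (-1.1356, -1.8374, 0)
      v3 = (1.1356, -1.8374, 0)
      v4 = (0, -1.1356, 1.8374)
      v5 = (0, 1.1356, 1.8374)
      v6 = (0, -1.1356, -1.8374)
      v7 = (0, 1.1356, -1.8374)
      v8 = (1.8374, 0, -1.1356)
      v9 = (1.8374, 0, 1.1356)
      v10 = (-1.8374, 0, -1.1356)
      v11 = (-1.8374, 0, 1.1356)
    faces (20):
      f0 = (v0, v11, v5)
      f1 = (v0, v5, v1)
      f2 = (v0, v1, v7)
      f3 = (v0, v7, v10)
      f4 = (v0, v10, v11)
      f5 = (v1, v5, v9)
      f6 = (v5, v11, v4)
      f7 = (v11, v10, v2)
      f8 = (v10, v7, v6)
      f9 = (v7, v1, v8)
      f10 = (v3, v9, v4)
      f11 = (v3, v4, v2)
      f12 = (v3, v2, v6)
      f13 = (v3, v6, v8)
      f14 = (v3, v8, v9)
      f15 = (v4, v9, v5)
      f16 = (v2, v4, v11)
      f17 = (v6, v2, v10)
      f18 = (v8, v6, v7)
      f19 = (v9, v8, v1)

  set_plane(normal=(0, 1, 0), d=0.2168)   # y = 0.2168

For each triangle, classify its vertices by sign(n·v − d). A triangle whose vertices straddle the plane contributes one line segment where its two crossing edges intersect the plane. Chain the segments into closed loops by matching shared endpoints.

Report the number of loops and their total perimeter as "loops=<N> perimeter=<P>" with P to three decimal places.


Straddling triangles (10 of 20):
  (v0,v11,v5) [+-+] → (-1.75459, 0.2168, 1.00161)–(-1.48662, 0.2168, 1.26958)  len=0.3790
  (v0,v7,v10) [++-] → (-1.48662, 0.2168, -1.26958)–(-1.75459, 0.2168, -1.00161)  len=0.3790
  (v0,v10,v11) [+--] → (-1.75459, 0.2168, -1.00161)–(-1.75459, 0.2168, 1.00161)  len=2.0032
  (v1,v5,v9) [++-] → (1.48662, 0.2168, 1.26958)–(1.75459, 0.2168, 1.00161)  len=0.3790
  (v5,v11,v4) [+--] → (-1.48662, 0.2168, 1.26958)–(0, 0.2168, 1.8374)  len=1.5914
  (v10,v7,v6) [-+-] → (-1.48662, 0.2168, -1.26958)–(0, 0.2168, -1.8374)  len=1.5914
  (v7,v1,v8) [++-] → (1.75459, 0.2168, -1.00161)–(1.48662, 0.2168, -1.26958)  len=0.3790
  (v4,v9,v5) [--+] → (1.48662, 0.2168, 1.26958)–(0, 0.2168, 1.8374)  len=1.5914
  (v8,v6,v7) [--+] → (0, 0.2168, -1.8374)–(1.48662, 0.2168, -1.26958)  len=1.5914
  (v9,v8,v1) [--+] → (1.75459, 0.2168, -1.00161)–(1.75459, 0.2168, 1.00161)  len=2.0032

Chained into 1 loop(s):
  loop 1: 10 segments, perimeter = 11.8878
Total perimeter = 11.888

loops=1 perimeter=11.888
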